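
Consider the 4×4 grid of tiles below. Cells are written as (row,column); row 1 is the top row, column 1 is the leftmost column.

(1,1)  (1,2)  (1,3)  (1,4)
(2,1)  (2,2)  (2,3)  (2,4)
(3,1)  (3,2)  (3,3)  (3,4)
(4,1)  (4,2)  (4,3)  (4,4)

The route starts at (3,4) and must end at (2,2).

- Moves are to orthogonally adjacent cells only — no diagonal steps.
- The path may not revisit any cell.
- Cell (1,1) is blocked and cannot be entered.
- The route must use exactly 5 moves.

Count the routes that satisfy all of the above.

Need simple routes of exactly 5 moves from (3,4) to (2,2) (Manhattan distance 3, so 1 moves are spent on a detour and 1 undoing it).
Branch systematically from the start, pruning whenever the remaining move budget drops below the Manhattan distance to (2,2) or differs from it in parity. Grouping the completions by first move — via (2,4): 4; via (4,4): 3; via (3,3): 3 — and summing: 4 + 3 + 3 = 10.
That gives 10 routes.

10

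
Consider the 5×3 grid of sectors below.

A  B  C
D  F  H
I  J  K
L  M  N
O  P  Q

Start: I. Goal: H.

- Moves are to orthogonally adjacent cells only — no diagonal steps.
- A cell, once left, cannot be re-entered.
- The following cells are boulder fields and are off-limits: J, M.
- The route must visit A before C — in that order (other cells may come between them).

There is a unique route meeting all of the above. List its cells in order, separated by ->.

I -> D -> A -> B -> C -> H

The waypoints must appear in the order A, C, with no cell reused.
Route from I: 2× up (reaching A), 2× right (reaching C), down to H — 5 moves in all.
Check: order respected (A at step 2, C at step 4).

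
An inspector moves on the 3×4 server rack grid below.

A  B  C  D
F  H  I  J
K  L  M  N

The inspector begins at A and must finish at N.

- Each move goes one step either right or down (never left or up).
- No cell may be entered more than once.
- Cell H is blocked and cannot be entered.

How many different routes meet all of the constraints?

A right/down-only route from A to N makes exactly 2 down-moves and 3 right-moves in some order.
With no other constraints that would be C(5,2) = 10 routes.
Subtract routes through each blocked cell (inclusion–exclusion for overlaps): − through H: 6 → 4.
That gives 4 routes.

4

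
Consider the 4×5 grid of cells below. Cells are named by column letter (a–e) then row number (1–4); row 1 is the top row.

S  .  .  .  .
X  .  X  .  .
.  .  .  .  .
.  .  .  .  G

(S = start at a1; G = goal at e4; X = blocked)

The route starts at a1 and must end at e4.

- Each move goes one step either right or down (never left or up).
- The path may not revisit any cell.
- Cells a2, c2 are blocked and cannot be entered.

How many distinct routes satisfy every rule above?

8

A right/down-only route from a1 to e4 makes exactly 3 down-moves and 4 right-moves in some order.
With no other constraints that would be C(7,3) = 35 routes.
Subtract routes through each blocked cell (inclusion–exclusion for overlaps): − through a2: 15 − through c2: 18 + through a2&c2: 6 → 8.
That gives 8 routes.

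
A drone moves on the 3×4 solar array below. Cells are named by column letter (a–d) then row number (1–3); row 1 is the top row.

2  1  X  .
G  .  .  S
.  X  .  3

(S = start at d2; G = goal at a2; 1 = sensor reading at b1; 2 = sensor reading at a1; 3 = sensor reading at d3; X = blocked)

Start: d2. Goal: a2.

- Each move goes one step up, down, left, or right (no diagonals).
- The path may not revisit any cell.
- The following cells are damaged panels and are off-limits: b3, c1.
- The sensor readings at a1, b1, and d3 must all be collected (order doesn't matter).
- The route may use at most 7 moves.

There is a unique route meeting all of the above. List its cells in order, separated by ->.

The budget equals the shortest possible length, so every move has to be on a shortest route through the required cells.
Route from d2: down 1 to d3, left 1 to c3, up 1 to c2, left 1 to b2, up 1 to b1, left 1 to a1, down 1 to a2 — 7 moves in all.
Check: all required cells visited; 7 ≤ 7 moves.

d2 -> d3 -> c3 -> c2 -> b2 -> b1 -> a1 -> a2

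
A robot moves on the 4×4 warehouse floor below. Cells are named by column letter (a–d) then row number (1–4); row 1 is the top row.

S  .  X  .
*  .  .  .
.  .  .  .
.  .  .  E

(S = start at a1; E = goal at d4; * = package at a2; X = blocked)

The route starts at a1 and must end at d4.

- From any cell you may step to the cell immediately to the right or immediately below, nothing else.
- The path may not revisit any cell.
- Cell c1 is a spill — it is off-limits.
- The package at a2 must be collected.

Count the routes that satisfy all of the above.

10

A right/down-only route from a1 to d4 makes exactly 3 down-moves and 3 right-moves in some order.
With no other constraints that would be C(6,3) = 20 routes.
Split at a2 and multiply the segment counts (each segment already excludes blocked cells): a1→a2: 1; a2→d4: 10; product = 10.
That gives 10 routes.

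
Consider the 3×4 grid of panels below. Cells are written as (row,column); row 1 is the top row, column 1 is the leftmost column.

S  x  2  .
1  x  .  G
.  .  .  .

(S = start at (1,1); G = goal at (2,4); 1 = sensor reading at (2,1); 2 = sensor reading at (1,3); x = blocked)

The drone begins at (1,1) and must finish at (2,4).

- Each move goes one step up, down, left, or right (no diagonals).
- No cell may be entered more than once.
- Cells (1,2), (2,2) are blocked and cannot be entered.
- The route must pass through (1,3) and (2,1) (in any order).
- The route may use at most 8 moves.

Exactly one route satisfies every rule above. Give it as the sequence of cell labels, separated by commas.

(1,1), (2,1), (3,1), (3,2), (3,3), (2,3), (1,3), (1,4), (2,4)

The budget equals the shortest possible length, so every move has to be on a shortest route through the required cells.
Route from (1,1): 2× down (reaching (3,1)), 2× right (reaching (3,3)), 2× up (reaching (1,3)), right to (1,4), down to (2,4) — 8 moves in all.
Check: all required cells visited; 8 ≤ 8 moves.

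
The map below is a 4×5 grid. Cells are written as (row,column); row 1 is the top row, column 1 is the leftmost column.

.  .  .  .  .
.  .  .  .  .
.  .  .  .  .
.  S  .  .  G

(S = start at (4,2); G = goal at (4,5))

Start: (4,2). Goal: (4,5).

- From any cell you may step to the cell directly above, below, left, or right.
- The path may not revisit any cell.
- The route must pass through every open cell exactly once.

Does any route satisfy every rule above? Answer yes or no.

One route that works: (4,2) → (4,1) → (3,1) → (2,1) → (1,1) → (1,2) → (2,2) → (3,2) → (3,3) → (4,3) → (4,4) → (3,4) → (2,4) → (2,3) → (1,3) → (1,4) → (1,5) → (2,5) → (3,5) → (4,5).

yes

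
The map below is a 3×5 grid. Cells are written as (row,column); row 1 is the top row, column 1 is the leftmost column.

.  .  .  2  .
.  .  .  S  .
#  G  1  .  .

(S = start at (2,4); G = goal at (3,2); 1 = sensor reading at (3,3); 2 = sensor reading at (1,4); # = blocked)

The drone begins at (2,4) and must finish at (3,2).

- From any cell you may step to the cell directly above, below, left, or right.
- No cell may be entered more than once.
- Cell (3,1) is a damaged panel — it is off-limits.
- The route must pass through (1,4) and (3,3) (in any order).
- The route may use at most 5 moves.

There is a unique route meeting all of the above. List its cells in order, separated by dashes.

Any route must reach (1,4) and (3,3) and still end at (3,2) within 5 moves, so the order of the required stops is forced.
Route from (2,4): up 1 to (1,4), left 1 to (1,3), down 2 to (3,3), left 1 to (3,2) — 5 moves in all.
Check: all required cells visited; 5 ≤ 5 moves.

(2,4) - (1,4) - (1,3) - (2,3) - (3,3) - (3,2)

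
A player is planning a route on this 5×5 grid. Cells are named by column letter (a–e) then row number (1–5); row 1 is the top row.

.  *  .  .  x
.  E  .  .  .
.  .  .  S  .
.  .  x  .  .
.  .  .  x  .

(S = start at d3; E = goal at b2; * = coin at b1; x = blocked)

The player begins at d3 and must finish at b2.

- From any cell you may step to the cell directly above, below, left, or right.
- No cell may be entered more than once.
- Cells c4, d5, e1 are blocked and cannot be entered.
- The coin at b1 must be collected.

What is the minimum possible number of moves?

Any route passes through b1 somewhere between d3 and b2. Summing Manhattan distances along the two legs (d3 → b1 → b2) gives a lower bound of 4 + 1 = 5 moves.
A route of 5 moves achieves this: d3 → d2 → d1 → c1 → b1 → b2.
Since 5 matches the lower bound, it is optimal.

5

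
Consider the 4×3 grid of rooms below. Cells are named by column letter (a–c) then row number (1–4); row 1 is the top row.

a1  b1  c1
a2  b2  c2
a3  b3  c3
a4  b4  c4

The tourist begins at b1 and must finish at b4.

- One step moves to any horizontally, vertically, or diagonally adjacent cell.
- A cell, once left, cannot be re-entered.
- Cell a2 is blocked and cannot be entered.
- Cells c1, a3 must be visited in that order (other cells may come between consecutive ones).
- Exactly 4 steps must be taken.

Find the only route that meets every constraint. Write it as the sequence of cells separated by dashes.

The waypoints must appear in the order c1, a3, with no cell reused.
Route from b1: right 1 to c1, down-left 2 to a3, down-right 1 to b4 — 4 moves in all.
Check: order respected (c1 at step 1, a3 at step 3); 4 moves as required.

b1 - c1 - b2 - a3 - b4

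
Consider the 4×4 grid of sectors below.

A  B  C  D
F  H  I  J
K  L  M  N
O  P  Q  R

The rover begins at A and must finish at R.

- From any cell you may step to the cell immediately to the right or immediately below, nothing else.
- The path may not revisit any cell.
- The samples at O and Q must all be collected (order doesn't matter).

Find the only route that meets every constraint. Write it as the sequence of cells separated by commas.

A, F, K, O, P, Q, R

Moves only go right or down, so the column and row indices never decrease.
Route from A: down 3 to O, right 3 to R — 6 moves in all.
Check: all required cells visited.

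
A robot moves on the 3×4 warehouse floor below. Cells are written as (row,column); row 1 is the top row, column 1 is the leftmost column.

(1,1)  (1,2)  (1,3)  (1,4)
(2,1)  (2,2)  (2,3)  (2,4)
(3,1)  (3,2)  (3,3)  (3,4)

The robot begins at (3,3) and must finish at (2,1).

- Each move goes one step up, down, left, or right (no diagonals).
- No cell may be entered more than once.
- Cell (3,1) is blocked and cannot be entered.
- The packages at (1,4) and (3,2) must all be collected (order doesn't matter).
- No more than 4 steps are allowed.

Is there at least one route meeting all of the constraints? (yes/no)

Even ignoring the no-revisit rule, getting from (3,3) to (2,1), taking the cheapest ordering (3,3) → (1,4) → (3,2) → (2,1) needs at least 3 + 4 + 2 = 9 moves (Manhattan distance per leg), which exceeds the 4-move limit.

no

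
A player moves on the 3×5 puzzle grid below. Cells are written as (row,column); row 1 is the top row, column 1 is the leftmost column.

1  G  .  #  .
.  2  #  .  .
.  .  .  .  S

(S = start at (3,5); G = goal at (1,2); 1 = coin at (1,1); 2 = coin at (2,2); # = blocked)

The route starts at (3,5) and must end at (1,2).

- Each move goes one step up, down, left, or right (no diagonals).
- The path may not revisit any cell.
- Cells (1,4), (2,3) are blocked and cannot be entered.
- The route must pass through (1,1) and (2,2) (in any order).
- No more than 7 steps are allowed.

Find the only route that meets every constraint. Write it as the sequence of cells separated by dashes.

(3,5) - (3,4) - (3,3) - (3,2) - (2,2) - (2,1) - (1,1) - (1,2)

Any route must reach (1,1) and (2,2) and still end at (1,2) within 7 moves, so the order of the required stops is forced.
Route from (3,5): 3× left (reaching (3,2)), up to (2,2), left to (2,1), up to (1,1), right to (1,2) — 7 moves in all.
Check: all required cells visited; 7 ≤ 7 moves.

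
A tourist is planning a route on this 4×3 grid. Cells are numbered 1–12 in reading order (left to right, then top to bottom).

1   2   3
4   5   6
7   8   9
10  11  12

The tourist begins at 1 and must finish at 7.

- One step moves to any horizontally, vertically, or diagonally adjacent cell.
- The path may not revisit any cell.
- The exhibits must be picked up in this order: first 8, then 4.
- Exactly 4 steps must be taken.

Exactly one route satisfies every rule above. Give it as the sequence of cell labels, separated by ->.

1 -> 5 -> 8 -> 4 -> 7

The waypoints must appear in the order 8, 4, with no cell reused.
Route from 1: down-right 1 to 5, down 1 to 8, up-left 1 to 4, down 1 to 7 — 4 moves in all.
Check: order respected (8 at step 2, 4 at step 3); 4 moves as required.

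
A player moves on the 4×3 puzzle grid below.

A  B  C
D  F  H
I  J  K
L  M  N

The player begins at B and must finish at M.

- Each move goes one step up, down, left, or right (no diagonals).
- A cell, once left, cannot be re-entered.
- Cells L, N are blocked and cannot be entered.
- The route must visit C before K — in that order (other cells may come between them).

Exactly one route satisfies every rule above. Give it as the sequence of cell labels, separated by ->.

The waypoints must appear in the order C, K, with no cell reused.
Route from B: right 1 to C, down 2 to K, left 1 to J, down 1 to M — 5 moves in all.
Check: order respected (C at step 1, K at step 3).

B -> C -> H -> K -> J -> M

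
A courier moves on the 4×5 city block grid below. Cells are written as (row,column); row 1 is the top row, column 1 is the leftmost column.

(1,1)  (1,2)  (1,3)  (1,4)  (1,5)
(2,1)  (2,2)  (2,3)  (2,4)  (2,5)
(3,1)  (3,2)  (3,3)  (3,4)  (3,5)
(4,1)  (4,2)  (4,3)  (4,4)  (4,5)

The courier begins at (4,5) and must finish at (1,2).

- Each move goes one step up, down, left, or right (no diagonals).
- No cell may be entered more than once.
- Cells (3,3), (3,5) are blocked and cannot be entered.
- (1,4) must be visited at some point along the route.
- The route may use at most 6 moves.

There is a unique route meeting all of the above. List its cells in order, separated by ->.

(4,5) -> (4,4) -> (3,4) -> (2,4) -> (1,4) -> (1,3) -> (1,2)

The budget equals the shortest possible length, so every move has to be on a shortest route through the required cells.
Route from (4,5): left 1 to (4,4), up 3 to (1,4), left 2 to (1,2) — 6 moves in all.
Check: all required cells visited; 6 ≤ 6 moves.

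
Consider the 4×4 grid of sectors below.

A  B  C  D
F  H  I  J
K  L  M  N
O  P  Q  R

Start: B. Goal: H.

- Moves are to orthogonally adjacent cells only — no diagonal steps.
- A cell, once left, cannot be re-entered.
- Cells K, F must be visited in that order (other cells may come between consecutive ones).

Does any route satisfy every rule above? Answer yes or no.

One route that works: B → C → I → M → L → K → F → H.

yes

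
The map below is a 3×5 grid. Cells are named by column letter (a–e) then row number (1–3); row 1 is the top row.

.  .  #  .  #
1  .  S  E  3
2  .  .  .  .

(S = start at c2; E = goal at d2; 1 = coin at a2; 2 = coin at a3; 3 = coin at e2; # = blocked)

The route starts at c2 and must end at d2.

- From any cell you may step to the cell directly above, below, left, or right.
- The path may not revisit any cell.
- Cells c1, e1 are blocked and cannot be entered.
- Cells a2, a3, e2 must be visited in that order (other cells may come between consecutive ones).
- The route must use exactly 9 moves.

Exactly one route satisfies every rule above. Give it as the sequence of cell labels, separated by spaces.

c2 b2 a2 a3 b3 c3 d3 e3 e2 d2

The waypoints must appear in the order a2, a3, e2, with no cell reused.
Route from c2: 2× left (reaching a2), down to a3, 4× right (reaching e3), up to e2, left to d2 — 9 moves in all.
Check: order respected (1 at step 2, 2 at step 3, 3 at step 8); 9 moves as required.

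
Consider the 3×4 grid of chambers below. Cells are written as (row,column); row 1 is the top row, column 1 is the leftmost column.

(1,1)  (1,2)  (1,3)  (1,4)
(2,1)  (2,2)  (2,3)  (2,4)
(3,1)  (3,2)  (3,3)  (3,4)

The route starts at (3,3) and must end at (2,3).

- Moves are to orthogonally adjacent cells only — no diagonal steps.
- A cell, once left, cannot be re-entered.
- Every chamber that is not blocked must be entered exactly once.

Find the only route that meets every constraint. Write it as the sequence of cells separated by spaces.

Need to visit all 12 open cells exactly once, starting at (3,3) and ending at (2,3).
Cell (3,1) has only two open neighbours ((2,1) and (3,2)), so the path must pass straight through it: one of those is the cell it's entered from and the other is where it exits.
Route from (3,3): right to (3,4), 2× up (reaching (1,4)), 3× left (reaching (1,1)), 2× down (reaching (3,1)), right to (3,2), up to (2,2), right to (2,3) — 11 moves in all.
Check: all 12 open cells covered.

(3,3) (3,4) (2,4) (1,4) (1,3) (1,2) (1,1) (2,1) (3,1) (3,2) (2,2) (2,3)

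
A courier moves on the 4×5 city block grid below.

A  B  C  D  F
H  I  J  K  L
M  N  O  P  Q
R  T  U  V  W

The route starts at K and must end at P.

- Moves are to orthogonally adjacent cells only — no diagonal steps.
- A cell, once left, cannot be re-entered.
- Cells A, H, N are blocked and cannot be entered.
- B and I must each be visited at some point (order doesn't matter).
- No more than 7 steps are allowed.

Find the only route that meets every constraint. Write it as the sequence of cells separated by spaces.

The budget equals the shortest possible length, so every move has to be on a shortest route through the required cells.
Route from K: up to D, 2× left (reaching B), down to I, right to J, down to O, right to P — 7 moves in all.
Check: all required cells visited; 7 ≤ 7 moves.

K D C B I J O P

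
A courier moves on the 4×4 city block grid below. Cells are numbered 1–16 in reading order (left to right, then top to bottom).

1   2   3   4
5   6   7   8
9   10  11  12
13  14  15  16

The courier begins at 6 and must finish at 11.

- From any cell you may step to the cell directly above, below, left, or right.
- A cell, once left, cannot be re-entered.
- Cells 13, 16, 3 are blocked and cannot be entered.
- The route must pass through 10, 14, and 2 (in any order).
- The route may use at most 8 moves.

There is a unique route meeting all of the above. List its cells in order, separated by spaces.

6 2 1 5 9 10 14 15 11

Any route must reach 10, 14, and 2 and still end at 11 within 8 moves, so the order of the required stops is forced.
Route from 6: up 1 to 2, left 1 to 1, down 2 to 9, right 1 to 10, down 1 to 14, right 1 to 15, up 1 to 11 — 8 moves in all.
Check: all required cells visited; 8 ≤ 8 moves.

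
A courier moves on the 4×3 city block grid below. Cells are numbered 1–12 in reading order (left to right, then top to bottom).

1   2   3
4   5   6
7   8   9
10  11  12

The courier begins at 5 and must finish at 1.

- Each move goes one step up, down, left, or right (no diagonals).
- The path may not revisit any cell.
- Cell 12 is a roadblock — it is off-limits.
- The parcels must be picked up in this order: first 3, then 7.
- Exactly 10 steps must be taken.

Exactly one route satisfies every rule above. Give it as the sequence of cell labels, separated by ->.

5 -> 2 -> 3 -> 6 -> 9 -> 8 -> 11 -> 10 -> 7 -> 4 -> 1

The waypoints must appear in the order 3, 7, with no cell reused.
Route from 5: up 1 to 2, right 1 to 3, down 2 to 9, left 1 to 8, down 1 to 11, left 1 to 10, up 3 to 1 — 10 moves in all.
Check: order respected (3 at step 2, 7 at step 8); 10 moves as required.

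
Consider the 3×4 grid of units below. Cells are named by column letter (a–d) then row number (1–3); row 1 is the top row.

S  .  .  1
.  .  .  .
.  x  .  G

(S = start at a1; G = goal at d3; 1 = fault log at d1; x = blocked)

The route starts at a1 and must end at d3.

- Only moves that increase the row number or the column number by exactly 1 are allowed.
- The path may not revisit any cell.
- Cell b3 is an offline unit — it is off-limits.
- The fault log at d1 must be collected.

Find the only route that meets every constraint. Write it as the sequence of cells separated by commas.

a1, b1, c1, d1, d2, d3

Moves only go right or down, so the column and row indices never decrease.
Route from a1: 3× right (reaching d1), 2× down (reaching d3) — 5 moves in all.
Check: all required cells visited.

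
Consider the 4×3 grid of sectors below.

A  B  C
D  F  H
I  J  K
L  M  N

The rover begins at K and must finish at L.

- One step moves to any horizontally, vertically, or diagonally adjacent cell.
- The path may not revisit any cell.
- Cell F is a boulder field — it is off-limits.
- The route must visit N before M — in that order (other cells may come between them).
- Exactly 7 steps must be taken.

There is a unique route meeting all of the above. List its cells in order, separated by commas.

The waypoints must appear in the order N, M, with no cell reused.
Route from K: up to H, up-left to B, down-left to D, 2× down-right (reaching N), 2× left (reaching L) — 7 moves in all.
Check: order respected (N at step 5, M at step 6); 7 moves as required.

K, H, B, D, J, N, M, L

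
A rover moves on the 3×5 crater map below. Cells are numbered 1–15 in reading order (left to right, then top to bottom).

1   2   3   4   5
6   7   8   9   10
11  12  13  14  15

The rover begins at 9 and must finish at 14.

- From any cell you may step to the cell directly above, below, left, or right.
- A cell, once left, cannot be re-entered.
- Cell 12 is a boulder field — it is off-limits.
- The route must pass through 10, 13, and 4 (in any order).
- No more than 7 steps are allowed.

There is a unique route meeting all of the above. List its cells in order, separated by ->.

Any route must reach 10, 13, and 4 and still end at 14 within 7 moves, so the order of the required stops is forced.
Route from 9: right to 10, up to 5, 2× left (reaching 3), 2× down (reaching 13), right to 14 — 7 moves in all.
Check: all required cells visited; 7 ≤ 7 moves.

9 -> 10 -> 5 -> 4 -> 3 -> 8 -> 13 -> 14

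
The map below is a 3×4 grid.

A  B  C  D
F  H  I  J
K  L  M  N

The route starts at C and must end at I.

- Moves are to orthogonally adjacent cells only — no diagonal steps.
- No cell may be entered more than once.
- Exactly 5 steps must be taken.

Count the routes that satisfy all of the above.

3

Need simple routes of exactly 5 moves from C to I (Manhattan distance 1, so 2 moves are spent on a detour and 2 undoing it).
Enumerating: C B H L M I | C B A F H I | C D J N M I.
That gives 3 routes.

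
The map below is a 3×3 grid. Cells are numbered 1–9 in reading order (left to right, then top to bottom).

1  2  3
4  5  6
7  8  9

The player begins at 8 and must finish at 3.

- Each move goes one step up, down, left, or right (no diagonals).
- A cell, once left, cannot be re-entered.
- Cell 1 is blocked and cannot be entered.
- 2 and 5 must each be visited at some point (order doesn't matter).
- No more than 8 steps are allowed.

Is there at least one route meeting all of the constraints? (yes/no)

One route that works: 8 → 5 → 2 → 3.

yes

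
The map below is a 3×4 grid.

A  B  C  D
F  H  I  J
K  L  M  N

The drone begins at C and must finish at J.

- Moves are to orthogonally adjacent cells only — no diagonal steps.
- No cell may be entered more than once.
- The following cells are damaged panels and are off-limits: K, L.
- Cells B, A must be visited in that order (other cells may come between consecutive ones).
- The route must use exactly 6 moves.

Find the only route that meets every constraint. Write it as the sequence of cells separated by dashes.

The waypoints must appear in the order B, A, with no cell reused.
Route from C: left 2 to A, down 1 to F, right 3 to J — 6 moves in all.
Check: order respected (B at step 1, A at step 2); 6 moves as required.

C - B - A - F - H - I - J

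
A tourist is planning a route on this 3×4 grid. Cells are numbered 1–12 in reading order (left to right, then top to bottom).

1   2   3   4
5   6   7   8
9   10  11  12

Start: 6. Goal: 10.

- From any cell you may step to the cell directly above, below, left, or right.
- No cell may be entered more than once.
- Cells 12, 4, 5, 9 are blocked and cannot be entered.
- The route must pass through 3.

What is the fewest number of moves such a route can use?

5

Any route passes through 3 somewhere between 6 and 10. Summing Manhattan distances along the two legs (6 → 3 → 10) gives a lower bound of 2 + 3 = 5 moves.
A route of 5 moves achieves this: 6 → 2 → 3 → 7 → 11 → 10.
Since 5 matches the lower bound, it is optimal.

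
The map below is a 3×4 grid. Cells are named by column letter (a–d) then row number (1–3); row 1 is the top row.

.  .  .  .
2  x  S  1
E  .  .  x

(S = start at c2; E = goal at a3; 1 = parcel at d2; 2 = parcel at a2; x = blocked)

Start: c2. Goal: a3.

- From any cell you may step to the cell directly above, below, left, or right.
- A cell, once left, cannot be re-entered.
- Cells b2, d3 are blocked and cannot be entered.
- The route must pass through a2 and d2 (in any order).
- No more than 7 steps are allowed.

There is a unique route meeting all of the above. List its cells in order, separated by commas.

The 7-move cap with required stops at a2, d2 leaves no slack for detours.
Route from c2: right 1 to d2, up 1 to d1, left 3 to a1, down 2 to a3 — 7 moves in all.
Check: all required cells visited; 7 ≤ 7 moves.

c2, d2, d1, c1, b1, a1, a2, a3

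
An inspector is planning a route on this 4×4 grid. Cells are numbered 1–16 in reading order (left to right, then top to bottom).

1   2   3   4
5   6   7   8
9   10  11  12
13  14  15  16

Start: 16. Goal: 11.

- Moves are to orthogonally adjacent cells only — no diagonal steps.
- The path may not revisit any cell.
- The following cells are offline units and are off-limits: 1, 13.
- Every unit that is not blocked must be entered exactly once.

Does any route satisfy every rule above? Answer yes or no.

no

Colour the cells like a checkerboard: each orthogonal step flips colour, so a Hamiltonian route alternates colours. Here there are 7 cells of one colour and 7 of the other, with start on the same colour as the goal — the counts and endpoints can't be arranged into an alternating sequence of length 14, so no Hamiltonian route exists.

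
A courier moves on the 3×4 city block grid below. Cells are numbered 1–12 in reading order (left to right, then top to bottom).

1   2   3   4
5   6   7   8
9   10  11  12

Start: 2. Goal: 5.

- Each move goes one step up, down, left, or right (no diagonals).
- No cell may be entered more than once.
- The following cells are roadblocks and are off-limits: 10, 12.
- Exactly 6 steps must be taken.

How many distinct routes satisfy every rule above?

1

Need simple routes of exactly 6 moves from 2 to 5 (Manhattan distance 2, so 2 moves are spent on a detour and 2 undoing it).
Enumerating: 2 3 4 8 7 6 5.
That gives 1 route.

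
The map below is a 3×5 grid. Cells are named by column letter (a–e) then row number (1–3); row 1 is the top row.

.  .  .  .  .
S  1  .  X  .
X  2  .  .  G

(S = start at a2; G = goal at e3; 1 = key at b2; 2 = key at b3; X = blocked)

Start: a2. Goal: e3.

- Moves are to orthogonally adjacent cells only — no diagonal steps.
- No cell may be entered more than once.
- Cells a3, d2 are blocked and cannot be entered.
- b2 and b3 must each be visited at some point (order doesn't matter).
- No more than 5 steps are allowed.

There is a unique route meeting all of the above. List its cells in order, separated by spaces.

The budget equals the shortest possible length, so every move has to be on a shortest route through the required cells.
Route from a2: right 1 to b2, down 1 to b3, right 3 to e3 — 5 moves in all.
Check: all required cells visited; 5 ≤ 5 moves.

a2 b2 b3 c3 d3 e3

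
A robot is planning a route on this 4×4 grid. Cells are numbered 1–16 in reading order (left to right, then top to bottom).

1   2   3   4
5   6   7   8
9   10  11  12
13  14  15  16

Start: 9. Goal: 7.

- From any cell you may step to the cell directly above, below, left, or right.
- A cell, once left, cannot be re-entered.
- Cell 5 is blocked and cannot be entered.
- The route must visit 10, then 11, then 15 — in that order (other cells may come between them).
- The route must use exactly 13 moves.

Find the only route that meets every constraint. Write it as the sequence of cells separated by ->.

9 -> 13 -> 14 -> 10 -> 11 -> 15 -> 16 -> 12 -> 8 -> 4 -> 3 -> 2 -> 6 -> 7

The waypoints must appear in the order 10, 11, 15, with no cell reused.
Route from 9: down to 13, right to 14, up to 10, right to 11, down to 15, right to 16, 3× up (reaching 4), 2× left (reaching 2), down to 6, right to 7 — 13 moves in all.
Check: order respected (10 at step 3, 11 at step 4, 15 at step 5); 13 moves as required.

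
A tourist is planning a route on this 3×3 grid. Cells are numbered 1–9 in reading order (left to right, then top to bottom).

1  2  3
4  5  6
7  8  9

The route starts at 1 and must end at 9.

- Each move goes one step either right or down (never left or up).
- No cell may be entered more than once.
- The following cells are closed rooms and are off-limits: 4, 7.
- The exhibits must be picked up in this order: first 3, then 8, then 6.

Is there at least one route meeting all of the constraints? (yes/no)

8 lies to the left of 3, so going from 3 to 8 would need a leftward move — but moves only go right/down, so 3 cannot be visited before 8.

no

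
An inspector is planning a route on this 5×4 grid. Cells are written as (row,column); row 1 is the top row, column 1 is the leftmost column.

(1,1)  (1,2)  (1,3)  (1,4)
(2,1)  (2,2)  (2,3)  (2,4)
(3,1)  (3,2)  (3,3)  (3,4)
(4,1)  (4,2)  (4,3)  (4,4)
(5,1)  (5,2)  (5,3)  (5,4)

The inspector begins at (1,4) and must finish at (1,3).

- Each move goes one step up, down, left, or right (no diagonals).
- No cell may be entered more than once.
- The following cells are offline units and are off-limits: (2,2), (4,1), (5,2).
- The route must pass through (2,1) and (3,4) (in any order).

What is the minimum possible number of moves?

Any route passes through (2,1) and (3,4) in some order between (1,4) and (1,3). Summing Manhattan distances along each leg and taking the cheapest ordering ((1,4) → (3,4) → (2,1) → (1,3)) gives a lower bound of 2 + 4 + 3 = 9 moves.
A route of 9 moves achieves this: (1,4) → (2,4) → (3,4) → (3,3) → (3,2) → (3,1) → (2,1) → (1,1) → (1,2) → (1,3).
Since 9 matches the lower bound, it is optimal.

9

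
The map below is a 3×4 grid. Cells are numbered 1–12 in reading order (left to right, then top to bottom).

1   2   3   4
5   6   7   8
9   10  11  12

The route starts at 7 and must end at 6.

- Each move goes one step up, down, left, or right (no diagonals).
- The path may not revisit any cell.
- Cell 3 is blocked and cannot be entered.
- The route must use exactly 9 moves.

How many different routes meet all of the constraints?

1

Need simple routes of exactly 9 moves from 7 to 6 (Manhattan distance 1, so 4 moves are spent on a detour and 4 undoing it).
Enumerating: 7 8 12 11 10 9 5 1 2 6.
That gives 1 route.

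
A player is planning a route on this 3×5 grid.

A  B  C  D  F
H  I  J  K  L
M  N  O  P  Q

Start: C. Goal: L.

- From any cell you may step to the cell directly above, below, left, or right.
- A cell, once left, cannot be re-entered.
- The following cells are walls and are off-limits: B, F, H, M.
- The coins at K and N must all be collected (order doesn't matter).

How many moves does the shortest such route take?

Any route passes through K and N in some order between C and L. Summing Manhattan distances along each leg and taking the cheapest ordering (C → N → K → L) gives a lower bound of 3 + 3 + 1 = 7 moves.
A route of 7 moves achieves this: C → J → I → N → O → P → K → L.
Since 7 matches the lower bound, it is optimal.

7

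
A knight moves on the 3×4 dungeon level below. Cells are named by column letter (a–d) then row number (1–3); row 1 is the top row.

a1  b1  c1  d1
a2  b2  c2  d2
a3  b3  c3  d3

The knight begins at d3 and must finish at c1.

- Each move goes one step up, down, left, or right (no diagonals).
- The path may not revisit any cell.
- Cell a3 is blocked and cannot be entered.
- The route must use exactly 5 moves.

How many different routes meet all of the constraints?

Need simple routes of exactly 5 moves from d3 to c1 (Manhattan distance 3, so 1 moves are spent on a detour and 1 undoing it).
Enumerating: d3 d2 c2 b2 b1 c1 | d3 c3 c2 b2 b1 c1 | d3 c3 c2 d2 d1 c1 | d3 c3 b3 b2 b1 c1 | d3 c3 b3 b2 c2 c1.
That gives 5 routes.

5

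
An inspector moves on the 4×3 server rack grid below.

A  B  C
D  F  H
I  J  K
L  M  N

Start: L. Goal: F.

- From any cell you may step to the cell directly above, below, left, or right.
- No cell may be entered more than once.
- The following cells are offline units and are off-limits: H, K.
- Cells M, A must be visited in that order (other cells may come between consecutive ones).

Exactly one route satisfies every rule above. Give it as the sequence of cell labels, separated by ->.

L -> M -> J -> I -> D -> A -> B -> F

The waypoints must appear in the order M, A, with no cell reused.
Route from L: right to M, up to J, left to I, 2× up (reaching A), right to B, down to F — 7 moves in all.
Check: order respected (M at step 1, A at step 5).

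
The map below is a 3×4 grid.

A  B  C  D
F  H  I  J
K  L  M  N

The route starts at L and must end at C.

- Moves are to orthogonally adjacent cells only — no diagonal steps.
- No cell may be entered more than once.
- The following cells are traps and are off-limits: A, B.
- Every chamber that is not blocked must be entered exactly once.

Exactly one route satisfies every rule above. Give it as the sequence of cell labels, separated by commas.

Need to visit all 10 open cells exactly once, starting at L and ending at C.
Cell D has only two open neighbours (J and C), so the path must pass straight through it: one of those is the cell it's entered from and the other is where it exits.
Route from L: left 1 to K, up 1 to F, right 2 to I, down 1 to M, right 1 to N, up 2 to D, left 1 to C — 9 moves in all.
Check: all 10 open cells covered.

L, K, F, H, I, M, N, J, D, C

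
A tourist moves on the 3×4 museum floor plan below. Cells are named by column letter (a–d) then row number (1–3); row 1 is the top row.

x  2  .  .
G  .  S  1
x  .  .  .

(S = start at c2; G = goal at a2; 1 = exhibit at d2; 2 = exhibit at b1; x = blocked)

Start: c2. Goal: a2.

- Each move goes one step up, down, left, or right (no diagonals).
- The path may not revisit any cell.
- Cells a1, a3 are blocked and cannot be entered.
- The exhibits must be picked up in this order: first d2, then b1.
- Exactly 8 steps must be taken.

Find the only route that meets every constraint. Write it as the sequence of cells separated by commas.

The waypoints must appear in the order d2, b1, with no cell reused.
Route from c2: down 1 to c3, right 1 to d3, up 2 to d1, left 2 to b1, down 1 to b2, left 1 to a2 — 8 moves in all.
Check: order respected (1 at step 3, 2 at step 6); 8 moves as required.

c2, c3, d3, d2, d1, c1, b1, b2, a2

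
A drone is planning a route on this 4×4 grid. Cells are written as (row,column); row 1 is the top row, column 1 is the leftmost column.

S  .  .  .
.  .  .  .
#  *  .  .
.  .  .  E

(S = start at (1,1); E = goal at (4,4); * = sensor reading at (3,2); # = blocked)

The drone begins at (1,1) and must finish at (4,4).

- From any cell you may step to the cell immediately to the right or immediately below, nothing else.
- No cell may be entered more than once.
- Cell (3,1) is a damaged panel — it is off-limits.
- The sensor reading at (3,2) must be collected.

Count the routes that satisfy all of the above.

6

A right/down-only route from (1,1) to (4,4) makes exactly 3 down-moves and 3 right-moves in some order.
With no other constraints that would be C(6,3) = 20 routes.
Split at (3,2) and multiply the segment counts (each segment already excludes blocked cells): (1,1)→(3,2): 2; (3,2)→(4,4): 3; product = 6.
That gives 6 routes.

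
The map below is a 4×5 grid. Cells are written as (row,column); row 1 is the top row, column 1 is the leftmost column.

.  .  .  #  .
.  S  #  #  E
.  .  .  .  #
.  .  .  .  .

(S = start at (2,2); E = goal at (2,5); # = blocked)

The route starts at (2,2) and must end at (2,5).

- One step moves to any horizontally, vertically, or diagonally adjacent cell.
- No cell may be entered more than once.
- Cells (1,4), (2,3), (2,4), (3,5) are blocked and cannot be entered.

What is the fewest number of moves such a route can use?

3

With diagonal moves allowed, the Chebyshev distance max(|Δrow|,|Δcol|) from (2,2) to (2,5) is 3, so at least 3 moves are needed.
A route of 3 moves achieves this: (2,2) → (3,3) → (3,4) → (2,5).
Since 3 matches the lower bound, it is optimal.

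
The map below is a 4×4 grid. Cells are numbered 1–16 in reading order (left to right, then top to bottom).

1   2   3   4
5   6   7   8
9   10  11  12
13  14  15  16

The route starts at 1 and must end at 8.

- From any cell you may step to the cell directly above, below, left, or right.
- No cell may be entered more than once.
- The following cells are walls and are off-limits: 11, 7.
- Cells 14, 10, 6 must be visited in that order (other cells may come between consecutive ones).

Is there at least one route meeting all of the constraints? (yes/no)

yes

One route that works: 1 → 5 → 9 → 13 → 14 → 10 → 6 → 2 → 3 → 4 → 8.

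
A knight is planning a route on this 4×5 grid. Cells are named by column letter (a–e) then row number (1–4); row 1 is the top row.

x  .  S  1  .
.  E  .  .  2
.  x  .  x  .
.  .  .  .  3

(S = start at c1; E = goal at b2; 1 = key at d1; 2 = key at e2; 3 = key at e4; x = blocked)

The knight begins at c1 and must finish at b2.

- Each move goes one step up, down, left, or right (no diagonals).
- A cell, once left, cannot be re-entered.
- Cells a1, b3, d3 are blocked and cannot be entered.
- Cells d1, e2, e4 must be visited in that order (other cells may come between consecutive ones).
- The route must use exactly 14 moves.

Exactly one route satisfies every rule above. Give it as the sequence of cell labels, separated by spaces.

The waypoints must appear in the order d1, e2, e4, with no cell reused.
Route from c1: down to c2, right to d2, up to d1, right to e1, 3× down (reaching e4), 4× left (reaching a4), 2× up (reaching a2), right to b2 — 14 moves in all.
Check: order respected (1 at step 3, 2 at step 5, 3 at step 7); 14 moves as required.

c1 c2 d2 d1 e1 e2 e3 e4 d4 c4 b4 a4 a3 a2 b2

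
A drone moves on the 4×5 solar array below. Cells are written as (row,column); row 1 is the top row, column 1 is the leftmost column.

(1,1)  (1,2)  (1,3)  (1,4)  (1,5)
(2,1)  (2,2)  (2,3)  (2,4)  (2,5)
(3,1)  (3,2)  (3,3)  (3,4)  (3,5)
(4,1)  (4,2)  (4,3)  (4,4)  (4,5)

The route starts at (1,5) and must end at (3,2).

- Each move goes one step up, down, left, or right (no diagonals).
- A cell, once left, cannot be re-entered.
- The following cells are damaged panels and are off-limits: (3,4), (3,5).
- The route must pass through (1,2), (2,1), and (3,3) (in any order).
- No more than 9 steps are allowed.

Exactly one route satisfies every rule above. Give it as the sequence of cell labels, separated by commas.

The budget equals the shortest possible length, so every move has to be on a shortest route through the required cells.
Route from (1,5): left 4 to (1,1), down 1 to (2,1), right 2 to (2,3), down 1 to (3,3), left 1 to (3,2) — 9 moves in all.
Check: all required cells visited; 9 ≤ 9 moves.

(1,5), (1,4), (1,3), (1,2), (1,1), (2,1), (2,2), (2,3), (3,3), (3,2)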